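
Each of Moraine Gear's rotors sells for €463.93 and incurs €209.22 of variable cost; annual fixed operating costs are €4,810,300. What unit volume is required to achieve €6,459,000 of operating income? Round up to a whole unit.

Unit CM = price − variable cost = €463.93 − €209.22 = €254.71.
Need Q such that Q × €254.71 − €4,810,300 = €6,459,000, i.e. Q = €11,269,300 / €254.71 = 44,243.65 → 44,244.

44,244 rotors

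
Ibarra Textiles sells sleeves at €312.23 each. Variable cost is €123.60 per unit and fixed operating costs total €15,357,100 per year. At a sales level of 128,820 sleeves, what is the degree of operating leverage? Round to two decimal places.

2.72

Contribution at this volume is 128,820 × €188.63 = €24,299,316.60.
EBIT = €24,299,316.60 − €15,357,100 = €8,942,216.60.
So DOL = total CM / EBIT = €24,299,316.60 / €8,942,216.60 = 2.7174.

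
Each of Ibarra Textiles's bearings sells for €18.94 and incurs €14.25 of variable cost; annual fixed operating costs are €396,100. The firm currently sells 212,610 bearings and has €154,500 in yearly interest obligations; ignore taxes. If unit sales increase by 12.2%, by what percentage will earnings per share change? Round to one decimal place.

+27.2%

Total contribution margin = 212,610 × €4.69 = €997,140.90.
EBIT = €997,140.90 − €396,100 = €601,040.90.
After interest of €154,500.00, pre-tax earnings = €446,540.90.
Degree of combined leverage = contribution ÷ (EBIT − I) = €997,140.90 ÷ €446,540.90 = 2.2330.
%ΔEPS = DCL × %ΔSales = 2.2330 × +12.2% = +27.2%.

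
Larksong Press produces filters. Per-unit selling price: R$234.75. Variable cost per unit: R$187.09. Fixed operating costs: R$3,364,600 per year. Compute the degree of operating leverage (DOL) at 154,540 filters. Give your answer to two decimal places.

Contribution at this volume is 154,540 × R$47.66 = R$7,365,376.40.
Subtracting fixed costs: EBIT = R$7,365,376.40 − R$3,364,600 = R$4,000,776.40.
Degree of operating leverage = R$7,365,376.40 / R$4,000,776.40 = 1.8410.

1.84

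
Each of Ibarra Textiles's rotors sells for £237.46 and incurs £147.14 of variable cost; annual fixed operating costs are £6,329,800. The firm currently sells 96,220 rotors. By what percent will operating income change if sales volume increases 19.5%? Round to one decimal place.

Contribution at this volume is 96,220 × £90.32 = £8,690,590.40.
EBIT = £8,690,590.40 − £6,329,800 = £2,360,790.40.
Degree of operating leverage = £8,690,590.40 / £2,360,790.40 = 3.6812.
So EBIT moves 3.6812 × (+19.5%) = +71.8%.

+71.8%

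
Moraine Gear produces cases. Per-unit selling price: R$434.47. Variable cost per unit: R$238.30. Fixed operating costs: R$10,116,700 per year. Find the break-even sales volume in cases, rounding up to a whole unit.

Each unit contributes R$434.47 − R$238.30 = R$196.17.
Units to break even: R$10,116,700 ÷ R$196.17 = 51,571.09, rounded up to 51,572.

51,572 cases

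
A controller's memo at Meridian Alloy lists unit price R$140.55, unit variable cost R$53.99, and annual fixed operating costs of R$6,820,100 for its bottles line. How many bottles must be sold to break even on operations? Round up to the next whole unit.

Unit CM = price − variable cost = R$140.55 − R$53.99 = R$86.56.
Break-even Q = R$6,820,100 / R$86.56 = 78,790.43 → 78,791 bottles.

78,791 bottles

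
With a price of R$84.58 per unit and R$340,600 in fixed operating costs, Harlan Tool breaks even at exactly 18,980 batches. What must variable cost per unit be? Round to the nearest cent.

R$66.63

Contribution per unit must be FC / Q = R$340,600 / 18,980 = R$17.9452.
Variable cost per unit = R$84.58 − R$17.9452 = R$66.63.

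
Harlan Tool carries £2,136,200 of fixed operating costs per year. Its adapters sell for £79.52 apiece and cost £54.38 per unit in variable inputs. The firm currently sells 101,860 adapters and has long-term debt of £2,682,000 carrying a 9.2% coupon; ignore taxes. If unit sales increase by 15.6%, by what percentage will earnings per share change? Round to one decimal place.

+224.7%

Contribution at this volume is 101,860 × £25.14 = £2,560,760.40.
Operating income = contribution − fixed costs = £2,560,760.40 − £2,136,200 = £424,560.40.
Interest = £246,744.00, so EBIT − I = £177,816.40.
DCL = total CM / (EBIT − I) = £2,560,760.40 / £177,816.40 = 14.4011.
%ΔEPS = DCL × %ΔSales = 14.4011 × +15.6% = +224.7%.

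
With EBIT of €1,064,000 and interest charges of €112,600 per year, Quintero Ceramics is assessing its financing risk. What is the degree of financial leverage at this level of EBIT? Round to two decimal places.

1.12

Annual interest charges come to €112,600.00.
DFL = EBIT ÷ (EBIT − I) = €1,064,000 ÷ (€1,064,000 − €112,600.00) = €1,064,000 ÷ €951,400.00 = 1.1184.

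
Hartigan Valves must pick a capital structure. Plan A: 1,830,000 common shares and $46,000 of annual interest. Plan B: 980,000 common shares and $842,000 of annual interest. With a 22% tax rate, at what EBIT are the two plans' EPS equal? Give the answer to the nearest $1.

At indifference, (EBIT − 46,000)(1 − t)/1,830,000 = (EBIT − 842,000)(1 − t)/980,000.
The (1 − t) factor cancels: (EBIT − 46,000) × 980,000 = (EBIT − 842,000) × 1,830,000.
Solving, EBIT = (842,000·1,830,000 − 46,000·980,000) / (1,830,000 − 980,000) = 1,495,780,000,000 / 850,000 = 1,759,741.18.

$1,759,741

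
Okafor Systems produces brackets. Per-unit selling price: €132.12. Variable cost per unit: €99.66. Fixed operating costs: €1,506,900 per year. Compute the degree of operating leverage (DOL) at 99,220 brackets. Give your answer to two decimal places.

1.88

Contribution at this volume is 99,220 × €32.46 = €3,220,681.20.
Operating income = contribution − fixed costs = €3,220,681.20 − €1,506,900 = €1,713,781.20.
DOL = contribution ÷ EBIT = €3,220,681.20 ÷ €1,713,781.20 = 1.8793.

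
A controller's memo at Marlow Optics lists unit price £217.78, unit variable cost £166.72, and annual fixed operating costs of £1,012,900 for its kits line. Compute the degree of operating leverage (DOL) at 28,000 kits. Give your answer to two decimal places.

At 28,000 units, contribution = 28,000 × £51.06 = £1,429,680.00.
Subtracting fixed costs: EBIT = £1,429,680.00 − £1,012,900 = £416,780.00.
DOL = contribution ÷ EBIT = £1,429,680.00 ÷ £416,780.00 = 3.4303.

3.43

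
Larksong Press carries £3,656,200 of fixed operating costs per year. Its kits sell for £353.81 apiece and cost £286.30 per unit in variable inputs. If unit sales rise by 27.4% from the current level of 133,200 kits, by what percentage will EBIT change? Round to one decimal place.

+46.2%

At 133,200 units, contribution = 133,200 × £67.51 = £8,992,332.00.
EBIT = £8,992,332.00 − £3,656,200 = £5,336,132.00.
DOL = contribution ÷ EBIT = £8,992,332.00 ÷ £5,336,132.00 = 1.6852.
So EBIT moves 1.6852 × (+27.4%) = +46.2%.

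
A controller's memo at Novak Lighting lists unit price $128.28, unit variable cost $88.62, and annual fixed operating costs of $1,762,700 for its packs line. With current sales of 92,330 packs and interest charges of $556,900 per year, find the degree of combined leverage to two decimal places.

Total contribution margin = 92,330 × $39.66 = $3,661,807.80.
Subtracting fixed costs: EBIT = $3,661,807.80 − $1,762,700 = $1,899,107.80. Interest = $556,900.00, so EBIT − I = $1,342,207.80.
DCL = contribution ÷ (EBIT − I) = $3,661,807.80 ÷ $1,342,207.80 = 2.7282.

2.73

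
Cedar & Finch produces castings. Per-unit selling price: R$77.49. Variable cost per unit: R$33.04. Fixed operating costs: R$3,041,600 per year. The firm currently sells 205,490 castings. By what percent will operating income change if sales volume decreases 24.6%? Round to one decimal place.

-36.9%

At 205,490 units, contribution = 205,490 × R$44.45 = R$9,134,030.50.
EBIT = R$9,134,030.50 − R$3,041,600 = R$6,092,430.50.
So DOL = total CM / EBIT = R$9,134,030.50 / R$6,092,430.50 = 1.4992.
%ΔEBIT = DOL × %ΔSales = 1.4992 × -24.6% = -36.9%.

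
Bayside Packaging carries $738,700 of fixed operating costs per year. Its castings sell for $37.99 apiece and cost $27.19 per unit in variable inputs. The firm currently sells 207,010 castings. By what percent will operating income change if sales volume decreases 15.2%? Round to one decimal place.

Contribution at this volume is 207,010 × $10.80 = $2,235,708.00.
Operating income = contribution − fixed costs = $2,235,708.00 − $738,700 = $1,497,008.00.
DOL = contribution ÷ EBIT = $2,235,708.00 ÷ $1,497,008.00 = 1.4935.
%ΔEBIT = DOL × %ΔSales = 1.4935 × -15.2% = -22.7%.

-22.7%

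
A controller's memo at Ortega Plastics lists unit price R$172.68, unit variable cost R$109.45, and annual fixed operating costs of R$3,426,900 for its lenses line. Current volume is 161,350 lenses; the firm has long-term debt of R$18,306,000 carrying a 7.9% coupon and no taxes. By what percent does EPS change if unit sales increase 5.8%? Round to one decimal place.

+11.1%

At 161,350 units, contribution = 161,350 × R$63.23 = R$10,202,160.50.
EBIT = R$10,202,160.50 − R$3,426,900 = R$6,775,260.50.
Interest = R$1,446,174.00, so EBIT − I = R$5,329,086.50.
DCL = total CM / (EBIT − I) = R$10,202,160.50 / R$5,329,086.50 = 1.9144.
%ΔEPS = DCL × %ΔSales = 1.9144 × +5.8% = +11.1%.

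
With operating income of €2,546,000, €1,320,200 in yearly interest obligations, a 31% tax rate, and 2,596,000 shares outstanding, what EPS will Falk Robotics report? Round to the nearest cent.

Interest = €1,320,200.00, so EBT = €2,546,000 − €1,320,200.00 = €1,225,800.00.
Net income = €1,225,800.00 × (1 − 0.31) = €845,802.00.
EPS = €845,802.00 ÷ 2,596,000 = €0.33.

€0.33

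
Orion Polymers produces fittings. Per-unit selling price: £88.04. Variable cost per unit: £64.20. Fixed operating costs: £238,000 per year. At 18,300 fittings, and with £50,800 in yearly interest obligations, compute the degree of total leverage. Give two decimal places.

Total contribution margin = 18,300 × £23.84 = £436,272.00.
EBIT = £436,272.00 − £238,000 = £198,272.00. Interest = £50,800.00.
DOL = £436,272.00 ÷ £198,272.00 = 2.2004; DFL = £198,272.00 ÷ £147,472.00 = 1.3445.
DCL = DOL × DFL = 2.2004 × 1.3445 = 2.9584.

2.96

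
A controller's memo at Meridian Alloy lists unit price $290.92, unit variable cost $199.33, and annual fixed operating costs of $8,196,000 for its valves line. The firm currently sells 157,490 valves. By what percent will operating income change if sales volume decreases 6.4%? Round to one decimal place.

-14.8%

Contribution at this volume is 157,490 × $91.59 = $14,424,509.10.
Operating income = contribution − fixed costs = $14,424,509.10 − $8,196,000 = $6,228,509.10.
Degree of operating leverage = $14,424,509.10 / $6,228,509.10 = 2.3159.
So EBIT moves 2.3159 × (-6.4%) = -14.8%.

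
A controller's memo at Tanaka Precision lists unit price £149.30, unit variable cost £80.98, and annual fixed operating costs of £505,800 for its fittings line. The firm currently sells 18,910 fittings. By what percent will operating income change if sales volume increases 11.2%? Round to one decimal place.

+18.4%

At 18,910 units, contribution = 18,910 × £68.32 = £1,291,931.20.
EBIT = £1,291,931.20 − £505,800 = £786,131.20.
DOL = contribution ÷ EBIT = £1,291,931.20 ÷ £786,131.20 = 1.6434.
%ΔEBIT = DOL × %ΔSales = 1.6434 × +11.2% = +18.4%.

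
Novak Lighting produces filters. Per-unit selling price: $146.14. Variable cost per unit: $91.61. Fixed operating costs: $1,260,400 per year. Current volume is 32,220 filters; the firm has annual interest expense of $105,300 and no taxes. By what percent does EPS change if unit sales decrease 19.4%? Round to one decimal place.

At 32,220 units, contribution = 32,220 × $54.53 = $1,756,956.60.
EBIT = $1,756,956.60 − $1,260,400 = $496,556.60.
Interest = $105,300.00, so EBIT − I = $391,256.60.
DCL = total CM / (EBIT − I) = $1,756,956.60 / $391,256.60 = 4.4905.
%ΔEPS = DCL × %ΔSales = 4.4905 × -19.4% = -87.1%.

-87.1%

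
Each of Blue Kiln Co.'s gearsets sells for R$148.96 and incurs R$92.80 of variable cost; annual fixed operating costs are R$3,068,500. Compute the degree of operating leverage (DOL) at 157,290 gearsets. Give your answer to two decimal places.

Total contribution margin = 157,290 × R$56.16 = R$8,833,406.40.
EBIT = R$8,833,406.40 − R$3,068,500 = R$5,764,906.40.
DOL = contribution ÷ EBIT = R$8,833,406.40 ÷ R$5,764,906.40 = 1.5323.

1.53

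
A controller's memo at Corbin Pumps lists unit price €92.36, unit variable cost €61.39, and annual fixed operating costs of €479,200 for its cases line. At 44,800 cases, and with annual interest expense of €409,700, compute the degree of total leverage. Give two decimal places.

At 44,800 units, contribution = 44,800 × €30.97 = €1,387,456.00.
EBIT = €1,387,456.00 − €479,200 = €908,256.00. Interest = €409,700.00.
DOL = €1,387,456.00 ÷ €908,256.00 = 1.5276; DFL = €908,256.00 ÷ €498,556.00 = 1.8218.
DCL = DOL × DFL = 1.5276 × 1.8218 = 2.7830.

2.78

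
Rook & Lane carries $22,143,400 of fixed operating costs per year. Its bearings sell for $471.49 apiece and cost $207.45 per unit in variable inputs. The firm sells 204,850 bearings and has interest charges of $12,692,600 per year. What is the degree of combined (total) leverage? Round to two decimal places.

2.81

Contribution at this volume is 204,850 × $264.04 = $54,088,594.00.
Operating income = contribution − fixed costs = $54,088,594.00 − $22,143,400 = $31,945,194.00. Interest = $12,692,600.00.
DOL = $54,088,594.00 ÷ $31,945,194.00 = 1.6932; DFL = $31,945,194.00 ÷ $19,252,594.00 = 1.6593.
DCL = DOL × DFL = 1.6932 × 1.6593 = 2.8095.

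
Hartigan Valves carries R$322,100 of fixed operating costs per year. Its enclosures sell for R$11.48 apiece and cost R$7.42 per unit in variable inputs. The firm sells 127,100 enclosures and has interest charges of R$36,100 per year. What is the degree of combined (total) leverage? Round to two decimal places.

Total contribution margin = 127,100 × R$4.06 = R$516,026.00.
Subtracting fixed costs: EBIT = R$516,026.00 − R$322,100 = R$193,926.00. Interest = R$36,100.00.
DOL = R$516,026.00 ÷ R$193,926.00 = 2.6609; DFL = R$193,926.00 ÷ R$157,826.00 = 1.2287.
Combined leverage = 2.6609 × 1.2287 = 3.2694.

3.27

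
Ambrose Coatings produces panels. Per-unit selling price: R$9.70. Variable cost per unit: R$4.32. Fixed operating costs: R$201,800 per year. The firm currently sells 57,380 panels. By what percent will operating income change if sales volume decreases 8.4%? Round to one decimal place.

Contribution at this volume is 57,380 × R$5.38 = R$308,704.40.
EBIT = R$308,704.40 − R$201,800 = R$106,904.40.
So DOL = total CM / EBIT = R$308,704.40 / R$106,904.40 = 2.8877.
Operating income changes by 2.8877 × -8.4% = -24.3%.

-24.3%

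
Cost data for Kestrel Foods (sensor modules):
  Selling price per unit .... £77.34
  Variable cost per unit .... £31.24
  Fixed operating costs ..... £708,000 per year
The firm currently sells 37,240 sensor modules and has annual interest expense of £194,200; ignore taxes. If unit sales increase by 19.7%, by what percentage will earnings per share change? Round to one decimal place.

Contribution at this volume is 37,240 × £46.10 = £1,716,764.00.
Operating income = contribution − fixed costs = £1,716,764.00 − £708,000 = £1,008,764.00.
Interest = £194,200.00, so EBIT − I = £814,564.00.
Degree of combined leverage = contribution ÷ (EBIT − I) = £1,716,764.00 ÷ £814,564.00 = 2.1076.
%ΔEPS = DCL × %ΔSales = 2.1076 × +19.7% = +41.5%.

+41.5%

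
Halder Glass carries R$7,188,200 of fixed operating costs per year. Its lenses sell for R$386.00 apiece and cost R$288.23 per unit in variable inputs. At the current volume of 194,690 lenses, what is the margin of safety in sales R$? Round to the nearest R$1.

R$46,771,029

Unit CM = price − variable cost = R$386.00 − R$288.23 = R$97.77. Break-even units = R$7,188,200 ÷ R$97.77 = 73,521.53; break-even revenue = 73,521.53 × R$386.00 = R$28,379,310.63.
Actual sales revenue = 194,690 × R$386.00 = R$75,150,340.00.
Margin of safety = R$75,150,340.00 − R$28,379,310.63 = R$46,771,029.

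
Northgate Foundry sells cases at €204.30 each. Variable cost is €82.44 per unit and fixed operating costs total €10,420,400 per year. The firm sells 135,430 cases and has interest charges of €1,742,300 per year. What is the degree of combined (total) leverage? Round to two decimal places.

Contribution at this volume is 135,430 × €121.86 = €16,503,499.80.
Operating income = contribution − fixed costs = €16,503,499.80 − €10,420,400 = €6,083,099.80. Interest = €1,742,300.00, so EBIT − I = €4,340,799.80.
Degree of total leverage = total CM / (EBIT − interest) = €16,503,499.80 / €4,340,799.80 = 3.8019.

3.80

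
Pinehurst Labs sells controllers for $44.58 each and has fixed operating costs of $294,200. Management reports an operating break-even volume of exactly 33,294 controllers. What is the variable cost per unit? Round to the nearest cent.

At break-even, FC = Q × (P − VC), so P − VC = $294,200 ÷ 33,294 = $8.8364.
Hence VC = price − CM = $44.58 − $8.8364 = $35.74.

$35.74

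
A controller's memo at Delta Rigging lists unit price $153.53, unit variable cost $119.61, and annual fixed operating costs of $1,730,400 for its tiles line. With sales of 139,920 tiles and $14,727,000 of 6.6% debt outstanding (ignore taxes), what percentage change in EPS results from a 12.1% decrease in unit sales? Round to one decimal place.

Contribution at this volume is 139,920 × $33.92 = $4,746,086.40.
Operating income = contribution − fixed costs = $4,746,086.40 − $1,730,400 = $3,015,686.40.
Interest = $971,982.00, so EBIT − I = $2,043,704.40.
Degree of combined leverage = contribution ÷ (EBIT − I) = $4,746,086.40 ÷ $2,043,704.40 = 2.3223.
%ΔEPS = DCL × %ΔSales = 2.3223 × -12.1% = -28.1%.

-28.1%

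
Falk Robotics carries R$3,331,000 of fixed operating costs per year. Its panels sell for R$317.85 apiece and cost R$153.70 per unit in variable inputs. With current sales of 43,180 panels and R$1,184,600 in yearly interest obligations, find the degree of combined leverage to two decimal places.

2.76

Contribution at this volume is 43,180 × R$164.15 = R$7,087,997.00.
Subtracting fixed costs: EBIT = R$7,087,997.00 − R$3,331,000 = R$3,756,997.00. Interest = R$1,184,600.00.
DOL = R$7,087,997.00 ÷ R$3,756,997.00 = 1.8866; DFL = R$3,756,997.00 ÷ R$2,572,397.00 = 1.4605.
Combined leverage = 1.8866 × 1.4605 = 2.7554.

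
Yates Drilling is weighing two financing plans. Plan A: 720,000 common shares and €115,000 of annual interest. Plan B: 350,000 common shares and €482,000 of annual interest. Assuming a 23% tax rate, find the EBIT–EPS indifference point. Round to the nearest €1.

At indifference, (EBIT − 115,000)(1 − t)/720,000 = (EBIT − 482,000)(1 − t)/350,000.
Cancelling (1 − t) and cross-multiplying: 350,000·(EBIT − 115,000) = 720,000·(EBIT − 482,000).
Solving, EBIT = (482,000·720,000 − 115,000·350,000) / (720,000 − 350,000) = 306,790,000,000 / 370,000 = 829,162.16.

€829,162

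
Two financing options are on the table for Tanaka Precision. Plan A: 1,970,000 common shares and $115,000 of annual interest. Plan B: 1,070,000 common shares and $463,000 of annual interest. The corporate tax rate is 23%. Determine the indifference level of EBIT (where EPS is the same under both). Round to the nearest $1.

$876,733

At indifference, (EBIT − 115,000)(1 − t)/1,970,000 = (EBIT − 463,000)(1 − t)/1,070,000.
Cancelling (1 − t) and cross-multiplying: 1,070,000·(EBIT − 115,000) = 1,970,000·(EBIT − 463,000).
Solving, EBIT = (463,000·1,970,000 − 115,000·1,070,000) / (1,970,000 − 1,070,000) = 789,060,000,000 / 900,000 = 876,733.33.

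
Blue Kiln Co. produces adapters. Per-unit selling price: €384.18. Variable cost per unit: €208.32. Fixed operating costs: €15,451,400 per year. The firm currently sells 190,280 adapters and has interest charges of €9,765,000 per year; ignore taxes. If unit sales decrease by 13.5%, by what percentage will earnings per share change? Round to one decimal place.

-54.8%

At 190,280 units, contribution = 190,280 × €175.86 = €33,462,640.80.
EBIT = €33,462,640.80 − €15,451,400 = €18,011,240.80.
Interest = €9,765,000.00, so EBIT − I = €8,246,240.80.
DCL = total CM / (EBIT − I) = €33,462,640.80 / €8,246,240.80 = 4.0579.
EPS therefore changes by 4.0579 × (-13.5%) = -54.8%.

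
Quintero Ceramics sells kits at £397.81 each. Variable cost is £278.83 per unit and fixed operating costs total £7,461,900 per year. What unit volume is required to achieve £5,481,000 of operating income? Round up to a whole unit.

108,783 kits

Unit CM = price − variable cost = £397.81 − £278.83 = £118.98.
Units = (FC + target) / CM = (£7,461,900 + £5,481,000) / £118.98 = 108,782.15, so 108,783 kits.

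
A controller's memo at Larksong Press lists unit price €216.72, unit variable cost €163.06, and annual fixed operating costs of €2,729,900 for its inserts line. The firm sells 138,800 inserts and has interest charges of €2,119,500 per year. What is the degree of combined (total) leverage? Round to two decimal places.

At 138,800 units, contribution = 138,800 × €53.66 = €7,448,008.00.
Operating income = contribution − fixed costs = €7,448,008.00 − €2,729,900 = €4,718,108.00. Interest = €2,119,500.00.
DOL = €7,448,008.00 ÷ €4,718,108.00 = 1.5786; DFL = €4,718,108.00 ÷ €2,598,608.00 = 1.8156.
DCL = DOL × DFL = 1.5786 × 1.8156 = 2.8661.

2.87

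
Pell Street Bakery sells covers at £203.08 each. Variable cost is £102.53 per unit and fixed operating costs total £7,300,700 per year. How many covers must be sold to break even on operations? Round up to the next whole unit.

72,608 covers

Unit CM = price − variable cost = £203.08 − £102.53 = £100.55.
Break-even Q = £7,300,700 / £100.55 = 72,607.66 → 72,608 covers.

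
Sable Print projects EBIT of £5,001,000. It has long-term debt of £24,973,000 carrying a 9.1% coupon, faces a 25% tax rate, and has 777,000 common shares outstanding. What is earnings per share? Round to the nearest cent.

Pre-tax income = £5,001,000 − £2,272,543.00 = £2,728,457.00.
Net income = £2,728,457.00 × (1 − 0.25) = £2,046,342.75.
Per share: £2,046,342.75 / 777,000 shares = £2.63.

£2.63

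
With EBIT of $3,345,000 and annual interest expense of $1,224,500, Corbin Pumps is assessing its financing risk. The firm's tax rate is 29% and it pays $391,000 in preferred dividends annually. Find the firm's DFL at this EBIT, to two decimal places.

Annual interest charges come to $1,224,500.00.
Pre-tax preferred-dividend burden = $391,000 ÷ (1 − 0.29) = $550,704.23.
DFL = EBIT ÷ [EBIT − I − D_p/(1−t)] = $3,345,000 ÷ [$3,345,000 − $1,224,500.00 − $550,704.23] = $3,345,000 ÷ $1,569,795.77 = 2.1309.

2.13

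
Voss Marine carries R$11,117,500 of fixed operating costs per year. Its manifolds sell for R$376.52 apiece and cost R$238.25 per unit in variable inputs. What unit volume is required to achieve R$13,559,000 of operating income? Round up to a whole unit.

178,467 manifolds

Contribution margin per unit = R$376.52 − R$238.25 = R$138.27.
Units = (FC + target) / CM = (R$11,117,500 + R$13,559,000) / R$138.27 = 178,466.04, so 178,467 manifolds.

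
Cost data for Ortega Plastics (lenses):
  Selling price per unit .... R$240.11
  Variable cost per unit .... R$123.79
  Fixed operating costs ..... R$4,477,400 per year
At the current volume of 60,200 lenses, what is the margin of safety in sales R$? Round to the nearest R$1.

R$5,212,286

Contribution margin per unit = R$240.11 − R$123.79 = R$116.32. Break-even units = R$4,477,400 ÷ R$116.32 = 38,492.09; break-even revenue = 38,492.09 × R$240.11 = R$9,242,335.92.
Actual sales revenue = 60,200 × R$240.11 = R$14,454,622.00.
Margin of safety = R$14,454,622.00 − R$9,242,335.92 = R$5,212,286.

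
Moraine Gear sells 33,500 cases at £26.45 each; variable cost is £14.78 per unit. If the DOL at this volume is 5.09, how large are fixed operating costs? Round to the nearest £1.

£314,139

At 33,500 units, contribution = 33,500 × £11.67 = £390,945.00.
Since DOL = CM ÷ EBIT, EBIT = £390,945.00 ÷ 5.09 = £76,806.48.
Fixed costs = CM − EBIT = £390,945.00 − £76,806.48 = £314,139.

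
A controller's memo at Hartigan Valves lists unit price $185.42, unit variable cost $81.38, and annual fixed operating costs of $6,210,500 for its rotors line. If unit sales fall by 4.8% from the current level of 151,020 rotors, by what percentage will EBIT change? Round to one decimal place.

Total contribution margin = 151,020 × $104.04 = $15,712,120.80.
Operating income = contribution − fixed costs = $15,712,120.80 − $6,210,500 = $9,501,620.80.
DOL = contribution ÷ EBIT = $15,712,120.80 ÷ $9,501,620.80 = 1.6536.
So EBIT moves 1.6536 × (-4.8%) = -7.9%.

-7.9%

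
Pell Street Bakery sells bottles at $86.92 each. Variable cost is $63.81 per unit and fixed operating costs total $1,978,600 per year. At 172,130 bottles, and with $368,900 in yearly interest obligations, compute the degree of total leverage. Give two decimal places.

2.44

At 172,130 units, contribution = 172,130 × $23.11 = $3,977,924.30.
Operating income = contribution − fixed costs = $3,977,924.30 − $1,978,600 = $1,999,324.30. Interest = $368,900.00, so EBIT − I = $1,630,424.30.
DCL = contribution ÷ (EBIT − I) = $3,977,924.30 ÷ $1,630,424.30 = 2.4398.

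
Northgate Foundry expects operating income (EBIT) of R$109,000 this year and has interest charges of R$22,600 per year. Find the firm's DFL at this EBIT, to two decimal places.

1.26

Interest = R$22,600.00.
Degree of financial leverage = EBIT / (EBIT − interest) = R$109,000 / R$86,400.00 = 1.2616.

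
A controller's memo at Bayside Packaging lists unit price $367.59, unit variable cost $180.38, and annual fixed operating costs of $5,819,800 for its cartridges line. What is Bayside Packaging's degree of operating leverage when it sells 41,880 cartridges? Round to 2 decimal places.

At 41,880 units, contribution = 41,880 × $187.21 = $7,840,354.80.
EBIT = $7,840,354.80 − $5,819,800 = $2,020,554.80.
Degree of operating leverage = $7,840,354.80 / $2,020,554.80 = 3.8803.

3.88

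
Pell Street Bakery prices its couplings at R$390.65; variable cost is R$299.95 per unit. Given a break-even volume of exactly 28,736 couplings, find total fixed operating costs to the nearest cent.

R$2,606,355.20

Contribution margin per unit = R$390.65 − R$299.95 = R$90.70.
Since BE = FC / CM, FC = 28,736 × R$90.70 = R$2,606,355.20.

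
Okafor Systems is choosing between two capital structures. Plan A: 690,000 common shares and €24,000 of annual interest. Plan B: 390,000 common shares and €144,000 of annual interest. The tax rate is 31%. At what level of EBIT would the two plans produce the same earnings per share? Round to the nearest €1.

At indifference, (EBIT − 24,000)(1 − t)/690,000 = (EBIT − 144,000)(1 − t)/390,000.
The (1 − t) factor cancels: (EBIT − 24,000) × 390,000 = (EBIT − 144,000) × 690,000.
Solving, EBIT = (144,000·690,000 − 24,000·390,000) / (690,000 − 390,000) = 90,000,000,000 / 300,000 = 300,000.00.

€300,000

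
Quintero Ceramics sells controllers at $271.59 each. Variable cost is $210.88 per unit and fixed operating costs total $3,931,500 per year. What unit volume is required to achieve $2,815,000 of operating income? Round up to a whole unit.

Unit CM = price − variable cost = $271.59 − $210.88 = $60.71.
Need Q such that Q × $60.71 − $3,931,500 = $2,815,000, i.e. Q = $6,746,500 / $60.71 = 111,126.67 → 111,127.

111,127 controllers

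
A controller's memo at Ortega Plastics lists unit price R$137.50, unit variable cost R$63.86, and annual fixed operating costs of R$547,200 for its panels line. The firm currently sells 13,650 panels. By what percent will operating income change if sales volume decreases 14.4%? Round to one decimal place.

At 13,650 units, contribution = 13,650 × R$73.64 = R$1,005,186.00.
Operating income = contribution − fixed costs = R$1,005,186.00 − R$547,200 = R$457,986.00.
DOL = contribution ÷ EBIT = R$1,005,186.00 ÷ R$457,986.00 = 2.1948.
Operating income changes by 2.1948 × -14.4% = -31.6%.

-31.6%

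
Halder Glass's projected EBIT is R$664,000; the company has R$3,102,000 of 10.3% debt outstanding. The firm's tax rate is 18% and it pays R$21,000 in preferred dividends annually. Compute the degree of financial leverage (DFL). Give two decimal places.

2.08

Annual interest charges come to R$319,506.00.
Preferred dividends grossed up pre-tax: R$21,000 / (1 − 0.18) = R$25,609.76.
DFL = EBIT ÷ [EBIT − I − D_p/(1−t)] = R$664,000 ÷ [R$664,000 − R$319,506.00 − R$25,609.76] = R$664,000 ÷ R$318,884.24 = 2.0823.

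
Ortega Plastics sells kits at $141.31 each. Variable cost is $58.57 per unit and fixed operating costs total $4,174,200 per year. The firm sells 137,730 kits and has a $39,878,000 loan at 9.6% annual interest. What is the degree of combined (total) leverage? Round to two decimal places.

Contribution at this volume is 137,730 × $82.74 = $11,395,780.20.
EBIT = $11,395,780.20 − $4,174,200 = $7,221,580.20. Interest = $3,828,288.00, so EBIT − I = $3,393,292.20.
Degree of total leverage = total CM / (EBIT − interest) = $11,395,780.20 / $3,393,292.20 = 3.3583.

3.36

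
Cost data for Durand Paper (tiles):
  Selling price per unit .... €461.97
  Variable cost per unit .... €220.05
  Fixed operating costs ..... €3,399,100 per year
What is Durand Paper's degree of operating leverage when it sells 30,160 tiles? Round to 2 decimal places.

1.87

At 30,160 units, contribution = 30,160 × €241.92 = €7,296,307.20.
Subtracting fixed costs: EBIT = €7,296,307.20 − €3,399,100 = €3,897,207.20.
DOL = contribution ÷ EBIT = €7,296,307.20 ÷ €3,897,207.20 = 1.8722.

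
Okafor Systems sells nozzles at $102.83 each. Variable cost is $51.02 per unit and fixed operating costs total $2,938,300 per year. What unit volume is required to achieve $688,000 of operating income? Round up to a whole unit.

Contribution margin per unit = $102.83 − $51.02 = $51.81.
Units = (FC + target) / CM = ($2,938,300 + $688,000) / $51.81 = 69,992.28, so 69,993 nozzles.

69,993 nozzles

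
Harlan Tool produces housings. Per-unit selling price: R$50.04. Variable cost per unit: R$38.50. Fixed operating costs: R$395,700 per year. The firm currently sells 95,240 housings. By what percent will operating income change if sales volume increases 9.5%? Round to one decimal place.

+14.8%

Contribution at this volume is 95,240 × R$11.54 = R$1,099,069.60.
Subtracting fixed costs: EBIT = R$1,099,069.60 − R$395,700 = R$703,369.60.
So DOL = total CM / EBIT = R$1,099,069.60 / R$703,369.60 = 1.5626.
Operating income changes by 1.5626 × +9.5% = +14.8%.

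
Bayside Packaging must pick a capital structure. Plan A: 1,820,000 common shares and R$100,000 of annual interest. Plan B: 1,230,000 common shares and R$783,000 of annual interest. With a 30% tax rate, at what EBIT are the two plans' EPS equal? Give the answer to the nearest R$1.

R$2,206,881

At indifference, (EBIT − 100,000)(1 − t)/1,820,000 = (EBIT − 783,000)(1 − t)/1,230,000.
Cancelling (1 − t) and cross-multiplying: 1,230,000·(EBIT − 100,000) = 1,820,000·(EBIT − 783,000).
EBIT × (1,820,000 − 1,230,000) = 783,000 × 1,820,000 − 100,000 × 1,230,000 = 1,302,060,000,000, so EBIT = 1,302,060,000,000 ÷ 590,000 = 2,206,881.36.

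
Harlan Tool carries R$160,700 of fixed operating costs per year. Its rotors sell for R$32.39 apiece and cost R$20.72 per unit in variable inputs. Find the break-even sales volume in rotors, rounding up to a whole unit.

13,771 rotors

Each unit contributes R$32.39 − R$20.72 = R$11.67.
Break-even volume = fixed costs ÷ CM per unit = R$160,700 ÷ R$11.67 = 13,770.35, so 13,771 rotors.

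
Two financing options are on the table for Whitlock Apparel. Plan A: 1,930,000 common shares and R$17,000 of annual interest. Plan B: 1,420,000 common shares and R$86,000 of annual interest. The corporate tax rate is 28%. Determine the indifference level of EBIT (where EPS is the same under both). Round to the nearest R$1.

R$278,118

Set EPS_A = EPS_B: (EBIT − R$17,000)(1 − 0.28) ÷ 1,930,000 = (EBIT − R$86,000)(1 − 0.28) ÷ 1,420,000.
The (1 − t) factor cancels: (EBIT − 17,000) × 1,420,000 = (EBIT − 86,000) × 1,930,000.
EBIT × (1,930,000 − 1,420,000) = 86,000 × 1,930,000 − 17,000 × 1,420,000 = 141,840,000,000, so EBIT = 141,840,000,000 ÷ 510,000 = 278,117.65.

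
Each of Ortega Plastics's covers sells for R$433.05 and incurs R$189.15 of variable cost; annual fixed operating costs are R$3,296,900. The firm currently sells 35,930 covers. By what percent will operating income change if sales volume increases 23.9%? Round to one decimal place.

Total contribution margin = 35,930 × R$243.90 = R$8,763,327.00.
Subtracting fixed costs: EBIT = R$8,763,327.00 − R$3,296,900 = R$5,466,427.00.
So DOL = total CM / EBIT = R$8,763,327.00 / R$5,466,427.00 = 1.6031.
So EBIT moves 1.6031 × (+23.9%) = +38.3%.

+38.3%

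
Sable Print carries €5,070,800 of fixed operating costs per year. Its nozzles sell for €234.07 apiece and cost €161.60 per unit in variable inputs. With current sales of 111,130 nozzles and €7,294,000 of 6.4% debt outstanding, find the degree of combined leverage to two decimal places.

3.20

Total contribution margin = 111,130 × €72.47 = €8,053,591.10.
Operating income = contribution − fixed costs = €8,053,591.10 − €5,070,800 = €2,982,791.10. Interest = €466,816.00, so EBIT − I = €2,515,975.10.
DCL = contribution ÷ (EBIT − I) = €8,053,591.10 ÷ €2,515,975.10 = 3.2010.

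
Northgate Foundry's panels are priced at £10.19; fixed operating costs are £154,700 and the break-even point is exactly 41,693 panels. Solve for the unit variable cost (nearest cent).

£6.48

At break-even, FC = Q × (P − VC), so P − VC = £154,700 ÷ 41,693 = £3.7105.
Hence VC = price − CM = £10.19 − £3.7105 = £6.48.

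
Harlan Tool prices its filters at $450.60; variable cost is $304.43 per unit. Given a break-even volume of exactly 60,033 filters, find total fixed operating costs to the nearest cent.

Contribution margin per unit = $450.60 − $304.43 = $146.17.
Fixed costs = break-even units × CM = 60,033 × $146.17 = $8,775,023.61.

$8,775,023.61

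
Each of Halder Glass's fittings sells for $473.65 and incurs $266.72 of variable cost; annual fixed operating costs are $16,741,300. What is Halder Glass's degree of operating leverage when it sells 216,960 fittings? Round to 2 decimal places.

1.59

Contribution at this volume is 216,960 × $206.93 = $44,895,532.80.
Subtracting fixed costs: EBIT = $44,895,532.80 − $16,741,300 = $28,154,232.80.
So DOL = total CM / EBIT = $44,895,532.80 / $28,154,232.80 = 1.5946.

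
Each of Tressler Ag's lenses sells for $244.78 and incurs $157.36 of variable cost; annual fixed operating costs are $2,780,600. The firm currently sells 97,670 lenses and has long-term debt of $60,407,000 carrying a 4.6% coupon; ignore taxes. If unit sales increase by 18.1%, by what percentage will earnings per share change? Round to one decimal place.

Contribution at this volume is 97,670 × $87.42 = $8,538,311.40.
EBIT = $8,538,311.40 − $2,780,600 = $5,757,711.40.
After interest of $2,778,722.00, pre-tax earnings = $2,978,989.40.
DCL = total CM / (EBIT − I) = $8,538,311.40 / $2,978,989.40 = 2.8662.
EPS therefore changes by 2.8662 × (+18.1%) = +51.9%.

+51.9%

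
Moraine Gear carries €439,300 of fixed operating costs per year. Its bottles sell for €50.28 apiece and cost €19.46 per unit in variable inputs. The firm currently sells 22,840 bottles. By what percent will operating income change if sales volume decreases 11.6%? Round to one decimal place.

-30.9%

Total contribution margin = 22,840 × €30.82 = €703,928.80.
EBIT = €703,928.80 − €439,300 = €264,628.80.
Degree of operating leverage = €703,928.80 / €264,628.80 = 2.6601.
So EBIT moves 2.6601 × (-11.6%) = -30.9%.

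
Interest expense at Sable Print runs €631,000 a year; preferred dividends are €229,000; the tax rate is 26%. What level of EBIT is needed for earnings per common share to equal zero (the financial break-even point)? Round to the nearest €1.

Preferred dividends are paid after tax, so their pre-tax equivalent is €229,000 ÷ (1 − 0.26) = €309,459.46.
Financial break-even EBIT = interest + D_p ÷ (1 − t) = €631,000 + €309,459.46 = €940,459.46.

€940,459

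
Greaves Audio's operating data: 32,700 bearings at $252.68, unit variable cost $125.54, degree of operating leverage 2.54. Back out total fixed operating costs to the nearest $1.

$2,520,676

Contribution at this volume is 32,700 × $127.14 = $4,157,478.00.
DOL = contribution / EBIT, so EBIT = $4,157,478.00 / 2.54 = $1,636,802.36.
And FC = contribution − EBIT = $4,157,478.00 − $1,636,802.36 = $2,520,676.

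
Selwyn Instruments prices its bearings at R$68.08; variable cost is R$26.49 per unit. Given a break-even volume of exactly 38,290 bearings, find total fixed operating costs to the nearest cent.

R$1,592,481.10

Unit CM = price − variable cost = R$68.08 − R$26.49 = R$41.59.
Since BE = FC / CM, FC = 38,290 × R$41.59 = R$1,592,481.10.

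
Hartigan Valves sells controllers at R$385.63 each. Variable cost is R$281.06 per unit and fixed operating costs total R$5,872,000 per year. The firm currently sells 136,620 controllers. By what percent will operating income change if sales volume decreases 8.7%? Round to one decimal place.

Total contribution margin = 136,620 × R$104.57 = R$14,286,353.40.
EBIT = R$14,286,353.40 − R$5,872,000 = R$8,414,353.40.
Degree of operating leverage = R$14,286,353.40 / R$8,414,353.40 = 1.6979.
%ΔEBIT = DOL × %ΔSales = 1.6979 × -8.7% = -14.8%.

-14.8%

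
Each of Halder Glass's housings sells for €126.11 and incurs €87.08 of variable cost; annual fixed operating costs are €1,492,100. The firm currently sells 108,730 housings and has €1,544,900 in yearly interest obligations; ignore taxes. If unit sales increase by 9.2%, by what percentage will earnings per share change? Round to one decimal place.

+32.4%

Contribution at this volume is 108,730 × €39.03 = €4,243,731.90.
Subtracting fixed costs: EBIT = €4,243,731.90 − €1,492,100 = €2,751,631.90.
After interest of €1,544,900.00, pre-tax earnings = €1,206,731.90.
DCL = total CM / (EBIT − I) = €4,243,731.90 / €1,206,731.90 = 3.5167.
%ΔEPS = DCL × %ΔSales = 3.5167 × +9.2% = +32.4%.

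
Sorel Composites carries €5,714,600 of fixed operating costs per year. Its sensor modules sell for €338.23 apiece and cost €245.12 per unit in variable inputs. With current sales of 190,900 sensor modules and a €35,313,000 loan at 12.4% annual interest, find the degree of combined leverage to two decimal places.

2.31

Contribution at this volume is 190,900 × €93.11 = €17,774,699.00.
Subtracting fixed costs: EBIT = €17,774,699.00 − €5,714,600 = €12,060,099.00. Interest = €4,378,812.00, so EBIT − I = €7,681,287.00.
Degree of total leverage = total CM / (EBIT − interest) = €17,774,699.00 / €7,681,287.00 = 2.3140.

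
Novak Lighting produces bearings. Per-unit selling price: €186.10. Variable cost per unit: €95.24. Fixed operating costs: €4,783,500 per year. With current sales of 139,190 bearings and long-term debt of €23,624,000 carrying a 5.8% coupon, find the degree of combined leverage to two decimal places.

Total contribution margin = 139,190 × €90.86 = €12,646,803.40.
EBIT = €12,646,803.40 − €4,783,500 = €7,863,303.40. Interest = €1,370,192.00.
DOL = €12,646,803.40 ÷ €7,863,303.40 = 1.6083; DFL = €7,863,303.40 ÷ €6,493,111.40 = 1.2110.
Combined leverage = 1.6083 × 1.2110 = 1.9477.

1.95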